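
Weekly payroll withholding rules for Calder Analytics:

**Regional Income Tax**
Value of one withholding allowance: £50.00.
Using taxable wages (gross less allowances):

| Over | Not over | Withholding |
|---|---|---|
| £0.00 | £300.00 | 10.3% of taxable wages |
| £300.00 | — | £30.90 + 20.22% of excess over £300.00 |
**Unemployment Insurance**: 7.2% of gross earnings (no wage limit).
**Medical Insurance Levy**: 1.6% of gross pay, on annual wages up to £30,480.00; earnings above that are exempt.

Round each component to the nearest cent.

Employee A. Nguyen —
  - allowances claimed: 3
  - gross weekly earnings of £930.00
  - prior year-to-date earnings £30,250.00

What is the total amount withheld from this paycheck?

£198.60

Regional Income Tax: taxable = £930.00 − 3×£50.00 = £780.00
  £30.90 + 20.22% × (£780.00 − £300.00) = £30.90 + 20.22% × £480.00 = £127.96
Unemployment Insurance: 7.2% × £930.00 = £66.96
Medical Insurance Levy: cap £30,480.00 − YTD £30,250.00 = £230.00 subject; 1.6% × £230.00 = £3.68
Total: £127.96 + £66.96 + £3.68 = £198.60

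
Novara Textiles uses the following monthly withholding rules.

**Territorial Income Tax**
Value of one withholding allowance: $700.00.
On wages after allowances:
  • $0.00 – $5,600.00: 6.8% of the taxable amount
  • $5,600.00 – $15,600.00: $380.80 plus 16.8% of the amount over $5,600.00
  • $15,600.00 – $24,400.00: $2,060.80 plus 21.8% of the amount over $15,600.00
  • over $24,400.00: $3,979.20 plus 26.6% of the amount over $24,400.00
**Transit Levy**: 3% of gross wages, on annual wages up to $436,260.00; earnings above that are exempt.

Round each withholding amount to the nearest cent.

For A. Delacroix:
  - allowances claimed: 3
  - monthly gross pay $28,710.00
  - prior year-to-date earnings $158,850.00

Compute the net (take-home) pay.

Territorial Income Tax: taxable = $28,710.00 − 3×$700.00 = $26,610.00
  $3,979.20 + 26.6% × ($26,610.00 − $24,400.00) = $3,979.20 + 26.6% × $2,210.00 = $4,567.06
Transit Levy: 3% × $28,710.00 = $861.30
Total withheld: $4,567.06 + $861.30 = $5,428.36
Net pay: $28,710.00 − $5,428.36 = $23,281.64

$23,281.64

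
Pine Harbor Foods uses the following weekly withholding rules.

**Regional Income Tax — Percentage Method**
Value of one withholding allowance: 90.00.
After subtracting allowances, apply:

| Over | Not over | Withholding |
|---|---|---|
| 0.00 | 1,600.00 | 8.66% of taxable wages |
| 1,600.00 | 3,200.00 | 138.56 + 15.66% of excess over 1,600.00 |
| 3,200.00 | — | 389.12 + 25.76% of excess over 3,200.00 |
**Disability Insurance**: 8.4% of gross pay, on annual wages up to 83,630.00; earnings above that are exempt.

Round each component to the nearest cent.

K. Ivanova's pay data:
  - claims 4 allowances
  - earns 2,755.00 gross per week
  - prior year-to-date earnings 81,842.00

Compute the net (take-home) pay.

Regional Income Tax: taxable = 2,755.00 − 4×90.00 = 2,395.00
  138.56 + 15.66% × (2,395.00 − 1,600.00) = 138.56 + 15.66% × 795.00 = 263.06
Disability Insurance: cap 83,630.00 − YTD 81,842.00 = 1,788.00 subject; 8.4% × 1,788.00 = 150.19
Total withheld: 263.06 + 150.19 = 413.25
Net pay: 2,755.00 − 413.25 = 2,341.75

2,341.75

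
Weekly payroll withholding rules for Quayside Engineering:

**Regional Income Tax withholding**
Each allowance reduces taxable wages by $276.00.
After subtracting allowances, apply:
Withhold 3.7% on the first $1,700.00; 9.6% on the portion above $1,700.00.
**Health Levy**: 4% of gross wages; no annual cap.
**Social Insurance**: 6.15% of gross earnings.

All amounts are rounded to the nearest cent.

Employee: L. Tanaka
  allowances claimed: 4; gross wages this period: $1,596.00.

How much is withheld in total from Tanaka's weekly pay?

Regional Income Tax: taxable = $1,596.00 − 4×$276.00 = $492.00
  3.7% × $492.00 = $18.20
Health Levy: 4% × $1,596.00 = $63.84
Social Insurance: 6.15% × $1,596.00 = $98.15
Total: $18.20 + $63.84 + $98.15 = $180.19

$180.19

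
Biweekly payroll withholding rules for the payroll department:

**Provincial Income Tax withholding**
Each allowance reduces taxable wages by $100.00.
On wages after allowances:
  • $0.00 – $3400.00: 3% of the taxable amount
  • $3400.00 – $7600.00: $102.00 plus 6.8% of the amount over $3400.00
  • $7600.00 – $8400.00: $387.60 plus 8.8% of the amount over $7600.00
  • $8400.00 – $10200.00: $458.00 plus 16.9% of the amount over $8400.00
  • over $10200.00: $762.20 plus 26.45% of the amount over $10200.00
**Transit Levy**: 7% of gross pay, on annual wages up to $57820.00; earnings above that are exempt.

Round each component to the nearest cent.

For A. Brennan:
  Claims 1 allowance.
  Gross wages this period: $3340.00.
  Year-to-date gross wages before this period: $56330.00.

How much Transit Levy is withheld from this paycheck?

$104.30

Transit Levy: cap $57820.00 − YTD $56330.00 = $1490.00 subject; 7% × $1490.00 = $104.30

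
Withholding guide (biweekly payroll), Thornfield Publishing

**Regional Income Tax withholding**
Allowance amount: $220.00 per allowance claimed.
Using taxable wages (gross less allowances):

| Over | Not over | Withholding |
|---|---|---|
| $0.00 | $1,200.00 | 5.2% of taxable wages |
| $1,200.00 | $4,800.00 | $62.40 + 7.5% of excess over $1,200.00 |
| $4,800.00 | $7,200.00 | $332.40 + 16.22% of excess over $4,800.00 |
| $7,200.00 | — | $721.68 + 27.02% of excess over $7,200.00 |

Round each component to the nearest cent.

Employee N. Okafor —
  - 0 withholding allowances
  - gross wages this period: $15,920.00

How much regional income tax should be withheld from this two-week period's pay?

$3,077.82

Regional Income Tax: taxable = $15,920.00
  $721.68 + 27.02% × ($15,920.00 − $7,200.00) = $721.68 + 27.02% × $8,720.00 = $3,077.82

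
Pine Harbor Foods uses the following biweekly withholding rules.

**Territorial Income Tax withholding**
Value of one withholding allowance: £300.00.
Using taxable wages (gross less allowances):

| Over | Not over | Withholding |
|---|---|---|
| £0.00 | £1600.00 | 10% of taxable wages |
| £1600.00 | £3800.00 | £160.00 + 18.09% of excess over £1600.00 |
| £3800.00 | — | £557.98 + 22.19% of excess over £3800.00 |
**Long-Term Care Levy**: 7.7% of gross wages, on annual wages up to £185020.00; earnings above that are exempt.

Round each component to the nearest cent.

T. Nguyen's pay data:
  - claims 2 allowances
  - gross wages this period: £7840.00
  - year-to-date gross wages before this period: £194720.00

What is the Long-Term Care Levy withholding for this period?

£0.00

Long-Term Care Levy: YTD £194720.00 ≥ cap £185020.00 → £0.00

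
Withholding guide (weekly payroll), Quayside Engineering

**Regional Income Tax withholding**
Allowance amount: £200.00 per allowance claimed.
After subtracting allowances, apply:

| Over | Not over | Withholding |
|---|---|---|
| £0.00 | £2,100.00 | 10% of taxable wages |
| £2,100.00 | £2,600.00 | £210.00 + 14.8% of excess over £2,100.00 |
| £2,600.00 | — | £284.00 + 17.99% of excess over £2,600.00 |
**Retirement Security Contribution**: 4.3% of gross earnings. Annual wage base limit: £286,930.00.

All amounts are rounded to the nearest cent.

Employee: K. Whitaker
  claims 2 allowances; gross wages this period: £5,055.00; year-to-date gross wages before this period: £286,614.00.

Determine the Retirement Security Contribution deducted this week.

Retirement Security Contribution: cap £286,930.00 − YTD £286,614.00 = £316.00 subject; 4.3% × £316.00 = £13.59

£13.59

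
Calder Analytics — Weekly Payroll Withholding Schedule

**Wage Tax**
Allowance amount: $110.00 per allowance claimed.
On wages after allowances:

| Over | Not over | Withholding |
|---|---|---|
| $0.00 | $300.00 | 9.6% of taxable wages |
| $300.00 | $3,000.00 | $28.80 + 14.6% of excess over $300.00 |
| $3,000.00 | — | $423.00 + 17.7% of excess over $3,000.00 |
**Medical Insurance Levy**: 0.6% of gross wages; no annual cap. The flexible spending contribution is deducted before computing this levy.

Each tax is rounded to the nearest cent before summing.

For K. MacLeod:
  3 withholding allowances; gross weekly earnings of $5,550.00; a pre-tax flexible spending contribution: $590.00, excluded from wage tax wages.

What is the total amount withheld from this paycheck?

$741.27

Wage Tax: taxable = $5,550.00 − $590.00 − 3×$110.00 = $4,630.00
  $423.00 + 17.7% × ($4,630.00 − $3,000.00) = $423.00 + 17.7% × $1,630.00 = $711.51
Medical Insurance Levy: 0.6% × $4,960.00 = $29.76
Total: $711.51 + $29.76 = $741.27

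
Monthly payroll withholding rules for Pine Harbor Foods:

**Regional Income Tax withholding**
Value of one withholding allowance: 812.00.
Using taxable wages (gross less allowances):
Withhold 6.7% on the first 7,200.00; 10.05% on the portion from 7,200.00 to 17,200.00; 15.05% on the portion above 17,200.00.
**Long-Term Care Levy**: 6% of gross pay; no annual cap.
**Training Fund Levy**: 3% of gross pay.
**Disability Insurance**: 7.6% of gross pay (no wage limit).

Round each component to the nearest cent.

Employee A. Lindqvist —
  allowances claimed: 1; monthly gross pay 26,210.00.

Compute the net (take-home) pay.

Regional Income Tax: taxable = 26,210.00 − 1×812.00 = 25,398.00
  1,487.40 + 15.05% × (25,398.00 − 17,200.00) = 1,487.40 + 15.05% × 8,198.00 = 2,721.20
Long-Term Care Levy: 6% × 26,210.00 = 1,572.60
Training Fund Levy: 3% × 26,210.00 = 786.30
Disability Insurance: 7.6% × 26,210.00 = 1,991.96
Total withheld: 2,721.20 + 1,572.60 + 786.30 + 1,991.96 = 7,072.06
Net pay: 26,210.00 − 7,072.06 = 19,137.94

19,137.94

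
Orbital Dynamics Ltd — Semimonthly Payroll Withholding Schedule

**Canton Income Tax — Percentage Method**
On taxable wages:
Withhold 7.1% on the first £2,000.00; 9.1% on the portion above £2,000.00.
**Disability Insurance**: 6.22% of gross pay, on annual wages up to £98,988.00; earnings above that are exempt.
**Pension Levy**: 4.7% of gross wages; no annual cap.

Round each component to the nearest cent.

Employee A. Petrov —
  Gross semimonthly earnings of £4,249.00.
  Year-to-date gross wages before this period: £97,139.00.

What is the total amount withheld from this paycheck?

Canton Income Tax: taxable = £4,249.00
  £142.00 + 9.1% × (£4,249.00 − £2,000.00) = £142.00 + 9.1% × £2,249.00 = £346.66
Disability Insurance: cap £98,988.00 − YTD £97,139.00 = £1,849.00 subject; 6.22% × £1,849.00 = £115.01
Pension Levy: 4.7% × £4,249.00 = £199.70
Total: £346.66 + £115.01 + £199.70 = £661.37

£661.37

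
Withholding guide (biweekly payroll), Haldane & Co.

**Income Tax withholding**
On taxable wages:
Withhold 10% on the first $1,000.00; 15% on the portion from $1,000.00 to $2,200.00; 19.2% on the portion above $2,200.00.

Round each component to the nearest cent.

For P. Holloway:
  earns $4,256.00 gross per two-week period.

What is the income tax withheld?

Income Tax: taxable = $4,256.00
  $280.00 + 19.2% × ($4,256.00 − $2,200.00) = $280.00 + 19.2% × $2,056.00 = $674.75

$674.75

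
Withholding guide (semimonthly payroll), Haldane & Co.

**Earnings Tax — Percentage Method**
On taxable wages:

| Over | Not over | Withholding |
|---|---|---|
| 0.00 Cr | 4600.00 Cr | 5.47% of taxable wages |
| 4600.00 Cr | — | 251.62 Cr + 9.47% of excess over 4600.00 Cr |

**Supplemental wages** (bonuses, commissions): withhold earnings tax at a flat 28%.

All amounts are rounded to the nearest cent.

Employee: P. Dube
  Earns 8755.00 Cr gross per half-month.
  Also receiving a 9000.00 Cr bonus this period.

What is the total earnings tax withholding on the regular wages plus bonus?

Earnings Tax: taxable = 8755.00 Cr
  251.62 Cr + 9.47% × (8755.00 Cr − 4600.00 Cr) = 251.62 Cr + 9.47% × 4155.00 Cr = 645.10 Cr
Supplemental (28% flat on bonus): 28% × 9000.00 Cr = 2520.00 Cr
Total earnings tax: 645.10 Cr + 2520.00 Cr = 3165.10 Cr

3165.10 Cr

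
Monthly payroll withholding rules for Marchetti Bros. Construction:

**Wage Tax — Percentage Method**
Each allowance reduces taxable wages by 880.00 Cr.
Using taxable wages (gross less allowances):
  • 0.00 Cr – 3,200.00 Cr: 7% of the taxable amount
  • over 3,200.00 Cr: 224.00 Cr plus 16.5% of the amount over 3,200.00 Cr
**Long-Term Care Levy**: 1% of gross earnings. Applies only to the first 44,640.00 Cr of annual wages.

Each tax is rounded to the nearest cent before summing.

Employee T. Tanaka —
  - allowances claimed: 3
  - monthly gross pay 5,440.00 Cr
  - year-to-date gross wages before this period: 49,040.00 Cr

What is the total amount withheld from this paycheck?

Wage Tax: taxable = 5,440.00 Cr − 3×880.00 Cr = 2,800.00 Cr
  7% × 2,800.00 Cr = 196.00 Cr
Long-Term Care Levy: YTD 49,040.00 Cr ≥ cap 44,640.00 Cr → 0.00 Cr
Total: 196.00 Cr + 0.00 Cr = 196.00 Cr

196.00 Cr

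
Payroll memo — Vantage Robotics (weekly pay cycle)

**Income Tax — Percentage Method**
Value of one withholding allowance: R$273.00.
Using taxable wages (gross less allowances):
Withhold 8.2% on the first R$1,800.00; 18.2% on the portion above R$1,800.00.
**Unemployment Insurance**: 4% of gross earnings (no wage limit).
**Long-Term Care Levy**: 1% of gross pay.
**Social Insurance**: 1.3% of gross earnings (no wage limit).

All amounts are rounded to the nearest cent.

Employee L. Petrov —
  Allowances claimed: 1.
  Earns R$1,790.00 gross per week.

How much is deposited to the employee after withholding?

R$1,552.84

Income Tax: taxable = R$1,790.00 − 1×R$273.00 = R$1,517.00
  8.2% × R$1,517.00 = R$124.39
Unemployment Insurance: 4% × R$1,790.00 = R$71.60
Long-Term Care Levy: 1% × R$1,790.00 = R$17.90
Social Insurance: 1.3% × R$1,790.00 = R$23.27
Total withheld: R$124.39 + R$71.60 + R$17.90 + R$23.27 = R$237.16
Net pay: R$1,790.00 − R$237.16 = R$1,552.84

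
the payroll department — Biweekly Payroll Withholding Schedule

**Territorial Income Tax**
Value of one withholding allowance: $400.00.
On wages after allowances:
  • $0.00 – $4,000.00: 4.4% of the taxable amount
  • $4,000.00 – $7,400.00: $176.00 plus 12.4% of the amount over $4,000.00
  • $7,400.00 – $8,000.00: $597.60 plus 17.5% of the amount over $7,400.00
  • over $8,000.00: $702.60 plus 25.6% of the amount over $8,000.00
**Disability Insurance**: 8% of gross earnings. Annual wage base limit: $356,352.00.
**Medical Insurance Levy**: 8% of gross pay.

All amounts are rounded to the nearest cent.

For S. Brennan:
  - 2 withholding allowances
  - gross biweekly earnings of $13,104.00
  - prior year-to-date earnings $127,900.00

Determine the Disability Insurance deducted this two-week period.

$1,048.32

Disability Insurance: 8% × $13,104.00 = $1,048.32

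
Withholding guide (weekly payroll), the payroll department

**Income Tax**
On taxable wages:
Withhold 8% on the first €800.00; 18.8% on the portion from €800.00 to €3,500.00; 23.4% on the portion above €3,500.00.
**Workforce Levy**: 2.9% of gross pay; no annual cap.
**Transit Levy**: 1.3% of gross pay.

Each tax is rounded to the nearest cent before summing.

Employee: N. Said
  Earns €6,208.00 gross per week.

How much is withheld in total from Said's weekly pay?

Income Tax: taxable = €6,208.00
  €571.60 + 23.4% × (€6,208.00 − €3,500.00) = €571.60 + 23.4% × €2,708.00 = €1,205.27
Workforce Levy: 2.9% × €6,208.00 = €180.03
Transit Levy: 1.3% × €6,208.00 = €80.70
Total: €1,205.27 + €180.03 + €80.70 = €1,466.00

€1,466.00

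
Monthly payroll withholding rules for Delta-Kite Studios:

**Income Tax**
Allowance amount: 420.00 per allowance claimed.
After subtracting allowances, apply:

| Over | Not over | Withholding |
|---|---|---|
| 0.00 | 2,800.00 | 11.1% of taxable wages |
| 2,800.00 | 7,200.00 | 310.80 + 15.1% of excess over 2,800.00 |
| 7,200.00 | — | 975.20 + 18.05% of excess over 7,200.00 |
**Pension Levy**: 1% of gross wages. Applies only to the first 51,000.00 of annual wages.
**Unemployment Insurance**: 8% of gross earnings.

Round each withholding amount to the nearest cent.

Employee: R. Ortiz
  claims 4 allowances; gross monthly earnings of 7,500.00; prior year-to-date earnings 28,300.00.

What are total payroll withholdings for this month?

1,441.82

Income Tax: taxable = 7,500.00 − 4×420.00 = 5,820.00
  310.80 + 15.1% × (5,820.00 − 2,800.00) = 310.80 + 15.1% × 3,020.00 = 766.82
Pension Levy: 1% × 7,500.00 = 75.00
Unemployment Insurance: 8% × 7,500.00 = 600.00
Total: 766.82 + 75.00 + 600.00 = 1,441.82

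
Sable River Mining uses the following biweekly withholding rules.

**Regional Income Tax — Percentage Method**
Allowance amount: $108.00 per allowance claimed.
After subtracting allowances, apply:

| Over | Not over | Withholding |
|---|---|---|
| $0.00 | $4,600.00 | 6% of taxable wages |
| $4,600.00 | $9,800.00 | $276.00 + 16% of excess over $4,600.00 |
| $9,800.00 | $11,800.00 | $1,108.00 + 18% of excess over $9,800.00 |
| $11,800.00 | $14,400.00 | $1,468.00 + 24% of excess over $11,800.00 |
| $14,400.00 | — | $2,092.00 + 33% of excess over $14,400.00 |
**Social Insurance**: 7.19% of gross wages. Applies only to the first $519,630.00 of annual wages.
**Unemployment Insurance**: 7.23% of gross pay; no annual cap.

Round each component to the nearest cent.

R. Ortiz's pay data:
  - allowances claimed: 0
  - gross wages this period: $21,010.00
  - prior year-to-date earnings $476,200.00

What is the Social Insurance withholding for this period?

$1,510.62

Social Insurance: 7.19% × $21,010.00 = $1,510.62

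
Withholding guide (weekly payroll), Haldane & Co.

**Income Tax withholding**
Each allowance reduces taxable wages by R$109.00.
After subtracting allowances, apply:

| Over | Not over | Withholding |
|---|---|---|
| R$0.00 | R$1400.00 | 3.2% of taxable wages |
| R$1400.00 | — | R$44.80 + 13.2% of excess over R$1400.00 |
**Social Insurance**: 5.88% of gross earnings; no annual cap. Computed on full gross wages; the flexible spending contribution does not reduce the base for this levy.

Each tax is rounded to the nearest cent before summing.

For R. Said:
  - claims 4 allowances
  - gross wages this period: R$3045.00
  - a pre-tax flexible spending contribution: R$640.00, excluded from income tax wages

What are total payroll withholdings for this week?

Income Tax: taxable = R$3045.00 − R$640.00 − 4×R$109.00 = R$1969.00
  R$44.80 + 13.2% × (R$1969.00 − R$1400.00) = R$44.80 + 13.2% × R$569.00 = R$119.91
Social Insurance: 5.88% × R$3045.00 = R$179.05
Total: R$119.91 + R$179.05 = R$298.96

R$298.96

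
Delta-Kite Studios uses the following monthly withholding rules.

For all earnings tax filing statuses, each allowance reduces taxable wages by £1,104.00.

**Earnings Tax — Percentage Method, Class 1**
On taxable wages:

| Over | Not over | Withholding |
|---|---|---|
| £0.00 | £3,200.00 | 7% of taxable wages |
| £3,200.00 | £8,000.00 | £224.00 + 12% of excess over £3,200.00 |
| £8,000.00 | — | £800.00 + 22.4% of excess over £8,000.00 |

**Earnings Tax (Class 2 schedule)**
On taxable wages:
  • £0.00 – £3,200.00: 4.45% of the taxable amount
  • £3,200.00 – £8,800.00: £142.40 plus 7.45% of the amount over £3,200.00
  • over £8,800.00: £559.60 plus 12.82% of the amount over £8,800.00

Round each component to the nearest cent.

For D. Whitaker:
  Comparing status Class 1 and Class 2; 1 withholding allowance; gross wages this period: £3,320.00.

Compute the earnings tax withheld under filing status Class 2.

£98.61

Earnings Tax (Class 2): taxable = £3,320.00 − 1×£1,104.00 = £2,216.00
  4.45% × £2,216.00 = £98.61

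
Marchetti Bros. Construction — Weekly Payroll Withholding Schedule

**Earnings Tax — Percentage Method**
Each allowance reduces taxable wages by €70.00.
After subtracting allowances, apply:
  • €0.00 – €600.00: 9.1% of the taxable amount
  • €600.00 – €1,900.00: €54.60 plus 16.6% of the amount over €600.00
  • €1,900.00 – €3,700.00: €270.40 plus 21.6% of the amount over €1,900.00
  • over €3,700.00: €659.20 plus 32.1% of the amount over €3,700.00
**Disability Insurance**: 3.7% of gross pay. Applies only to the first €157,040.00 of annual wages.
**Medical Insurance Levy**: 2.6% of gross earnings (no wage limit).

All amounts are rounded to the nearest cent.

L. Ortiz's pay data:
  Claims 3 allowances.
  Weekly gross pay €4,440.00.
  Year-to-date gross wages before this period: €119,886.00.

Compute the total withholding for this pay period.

Earnings Tax: taxable = €4,440.00 − 3×€70.00 = €4,230.00
  €659.20 + 32.1% × (€4,230.00 − €3,700.00) = €659.20 + 32.1% × €530.00 = €829.33
Disability Insurance: 3.7% × €4,440.00 = €164.28
Medical Insurance Levy: 2.6% × €4,440.00 = €115.44
Total: €829.33 + €164.28 + €115.44 = €1,109.05

€1,109.05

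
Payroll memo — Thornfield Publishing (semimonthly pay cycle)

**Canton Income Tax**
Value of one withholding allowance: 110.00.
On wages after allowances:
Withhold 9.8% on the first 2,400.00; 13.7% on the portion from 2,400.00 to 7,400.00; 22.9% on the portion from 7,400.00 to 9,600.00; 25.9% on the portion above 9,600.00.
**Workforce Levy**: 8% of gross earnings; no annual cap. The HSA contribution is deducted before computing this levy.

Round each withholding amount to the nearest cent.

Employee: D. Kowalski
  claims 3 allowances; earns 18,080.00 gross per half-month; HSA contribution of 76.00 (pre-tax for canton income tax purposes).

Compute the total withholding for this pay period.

4,955.49

Canton Income Tax: taxable = 18,080.00 − 76.00 − 3×110.00 = 17,674.00
  1,424.00 + 25.9% × (17,674.00 − 9,600.00) = 1,424.00 + 25.9% × 8,074.00 = 3,515.17
Workforce Levy: 8% × 18,004.00 = 1,440.32
Total: 3,515.17 + 1,440.32 = 4,955.49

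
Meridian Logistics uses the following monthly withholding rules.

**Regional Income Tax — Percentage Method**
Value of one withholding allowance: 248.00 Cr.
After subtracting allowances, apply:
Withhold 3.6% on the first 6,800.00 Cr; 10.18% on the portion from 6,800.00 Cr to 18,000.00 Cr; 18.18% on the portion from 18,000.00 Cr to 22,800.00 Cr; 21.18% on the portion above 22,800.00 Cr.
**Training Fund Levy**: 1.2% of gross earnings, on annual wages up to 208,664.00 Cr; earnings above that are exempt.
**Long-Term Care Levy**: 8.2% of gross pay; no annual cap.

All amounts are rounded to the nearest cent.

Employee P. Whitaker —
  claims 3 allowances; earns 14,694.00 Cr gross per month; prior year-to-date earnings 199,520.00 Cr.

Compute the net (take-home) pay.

Regional Income Tax: taxable = 14,694.00 Cr − 3×248.00 Cr = 13,950.00 Cr
  244.80 Cr + 10.18% × (13,950.00 Cr − 6,800.00 Cr) = 244.80 Cr + 10.18% × 7,150.00 Cr = 972.67 Cr
Training Fund Levy: cap 208,664.00 Cr − YTD 199,520.00 Cr = 9,144.00 Cr subject; 1.2% × 9,144.00 Cr = 109.73 Cr
Long-Term Care Levy: 8.2% × 14,694.00 Cr = 1,204.91 Cr
Total withheld: 972.67 Cr + 109.73 Cr + 1,204.91 Cr = 2,287.31 Cr
Net pay: 14,694.00 Cr − 2,287.31 Cr = 12,406.69 Cr

12,406.69 Cr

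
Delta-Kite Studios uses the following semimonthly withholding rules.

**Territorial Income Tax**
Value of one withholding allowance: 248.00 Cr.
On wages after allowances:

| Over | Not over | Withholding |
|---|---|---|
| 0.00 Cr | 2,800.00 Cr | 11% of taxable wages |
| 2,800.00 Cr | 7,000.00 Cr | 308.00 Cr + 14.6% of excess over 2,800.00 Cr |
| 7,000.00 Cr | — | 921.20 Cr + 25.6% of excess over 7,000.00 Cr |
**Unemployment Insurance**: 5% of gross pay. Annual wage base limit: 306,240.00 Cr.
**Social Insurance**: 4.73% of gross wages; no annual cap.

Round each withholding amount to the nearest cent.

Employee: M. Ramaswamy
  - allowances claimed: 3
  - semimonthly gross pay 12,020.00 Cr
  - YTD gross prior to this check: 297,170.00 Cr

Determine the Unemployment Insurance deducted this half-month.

Unemployment Insurance: cap 306,240.00 Cr − YTD 297,170.00 Cr = 9,070.00 Cr subject; 5% × 9,070.00 Cr = 453.50 Cr

453.50 Cr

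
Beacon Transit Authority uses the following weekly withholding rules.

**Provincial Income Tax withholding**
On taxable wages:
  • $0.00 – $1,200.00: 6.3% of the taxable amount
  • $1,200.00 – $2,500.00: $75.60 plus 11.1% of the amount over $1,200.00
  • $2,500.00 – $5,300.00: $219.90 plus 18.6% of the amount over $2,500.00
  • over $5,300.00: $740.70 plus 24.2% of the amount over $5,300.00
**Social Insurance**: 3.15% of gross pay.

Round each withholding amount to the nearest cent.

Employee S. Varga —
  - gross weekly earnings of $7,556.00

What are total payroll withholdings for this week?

Provincial Income Tax: taxable = $7,556.00
  $740.70 + 24.2% × ($7,556.00 − $5,300.00) = $740.70 + 24.2% × $2,256.00 = $1,286.65
Social Insurance: 3.15% × $7,556.00 = $238.01
Total: $1,286.65 + $238.01 = $1,524.66

$1,524.66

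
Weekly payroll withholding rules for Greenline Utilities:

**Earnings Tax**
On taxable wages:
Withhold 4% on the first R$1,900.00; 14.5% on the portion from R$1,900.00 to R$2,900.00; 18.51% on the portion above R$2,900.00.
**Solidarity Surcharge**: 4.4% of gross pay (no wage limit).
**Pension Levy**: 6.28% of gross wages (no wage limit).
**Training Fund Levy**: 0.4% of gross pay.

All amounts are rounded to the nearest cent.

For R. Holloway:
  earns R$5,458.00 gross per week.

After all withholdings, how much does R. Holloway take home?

Earnings Tax: taxable = R$5,458.00
  R$221.00 + 18.51% × (R$5,458.00 − R$2,900.00) = R$221.00 + 18.51% × R$2,558.00 = R$694.49
Solidarity Surcharge: 4.4% × R$5,458.00 = R$240.15
Pension Levy: 6.28% × R$5,458.00 = R$342.76
Training Fund Levy: 0.4% × R$5,458.00 = R$21.83
Total withheld: R$694.49 + R$240.15 + R$342.76 + R$21.83 = R$1,299.23
Net pay: R$5,458.00 − R$1,299.23 = R$4,158.77

R$4,158.77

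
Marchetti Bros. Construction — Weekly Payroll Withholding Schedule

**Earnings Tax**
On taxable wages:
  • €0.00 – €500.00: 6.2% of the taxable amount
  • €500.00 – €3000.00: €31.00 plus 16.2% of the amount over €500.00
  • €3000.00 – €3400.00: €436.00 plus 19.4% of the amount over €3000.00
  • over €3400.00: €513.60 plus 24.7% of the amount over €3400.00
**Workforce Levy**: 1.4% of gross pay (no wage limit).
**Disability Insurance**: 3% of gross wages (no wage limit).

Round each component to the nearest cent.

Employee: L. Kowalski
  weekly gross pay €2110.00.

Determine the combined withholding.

Earnings Tax: taxable = €2110.00
  €31.00 + 16.2% × (€2110.00 − €500.00) = €31.00 + 16.2% × €1610.00 = €291.82
Workforce Levy: 1.4% × €2110.00 = €29.54
Disability Insurance: 3% × €2110.00 = €63.30
Total: €291.82 + €29.54 + €63.30 = €384.66

€384.66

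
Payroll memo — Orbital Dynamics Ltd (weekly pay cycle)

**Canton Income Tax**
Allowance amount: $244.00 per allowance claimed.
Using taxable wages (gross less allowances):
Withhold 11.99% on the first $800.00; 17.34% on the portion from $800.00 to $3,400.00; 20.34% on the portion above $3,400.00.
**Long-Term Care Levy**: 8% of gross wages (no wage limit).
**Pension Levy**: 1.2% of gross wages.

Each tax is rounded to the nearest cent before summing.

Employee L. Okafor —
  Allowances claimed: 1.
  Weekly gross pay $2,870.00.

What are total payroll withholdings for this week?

Canton Income Tax: taxable = $2,870.00 − 1×$244.00 = $2,626.00
  $95.92 + 17.34% × ($2,626.00 − $800.00) = $95.92 + 17.34% × $1,826.00 = $412.55
Long-Term Care Levy: 8% × $2,870.00 = $229.60
Pension Levy: 1.2% × $2,870.00 = $34.44
Total: $412.55 + $229.60 + $34.44 = $676.59

$676.59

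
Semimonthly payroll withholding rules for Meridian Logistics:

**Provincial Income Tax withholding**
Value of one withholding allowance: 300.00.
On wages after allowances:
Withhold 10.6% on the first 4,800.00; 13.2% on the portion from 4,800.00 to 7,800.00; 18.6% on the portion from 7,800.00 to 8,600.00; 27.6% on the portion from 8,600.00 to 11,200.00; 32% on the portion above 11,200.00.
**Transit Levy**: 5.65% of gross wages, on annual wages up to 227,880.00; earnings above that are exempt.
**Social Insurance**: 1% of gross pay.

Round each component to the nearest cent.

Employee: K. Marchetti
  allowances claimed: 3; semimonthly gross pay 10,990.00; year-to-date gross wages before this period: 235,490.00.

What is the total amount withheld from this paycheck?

1,574.74

Provincial Income Tax: taxable = 10,990.00 − 3×300.00 = 10,090.00
  1,053.60 + 27.6% × (10,090.00 − 8,600.00) = 1,053.60 + 27.6% × 1,490.00 = 1,464.84
Transit Levy: YTD 235,490.00 ≥ cap 227,880.00 → 0.00
Social Insurance: 1% × 10,990.00 = 109.90
Total: 1,464.84 + 0.00 + 109.90 = 1,574.74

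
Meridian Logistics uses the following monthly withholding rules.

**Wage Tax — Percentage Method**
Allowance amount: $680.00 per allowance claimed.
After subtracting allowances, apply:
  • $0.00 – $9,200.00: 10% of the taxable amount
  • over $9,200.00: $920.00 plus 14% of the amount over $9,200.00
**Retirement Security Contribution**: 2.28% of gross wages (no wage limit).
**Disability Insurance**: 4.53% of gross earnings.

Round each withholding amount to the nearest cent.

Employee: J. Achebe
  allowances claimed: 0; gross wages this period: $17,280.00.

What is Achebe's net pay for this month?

Wage Tax: taxable = $17,280.00
  $920.00 + 14% × ($17,280.00 − $9,200.00) = $920.00 + 14% × $8,080.00 = $2,051.20
Retirement Security Contribution: 2.28% × $17,280.00 = $393.98
Disability Insurance: 4.53% × $17,280.00 = $782.78
Total withheld: $2,051.20 + $393.98 + $782.78 = $3,227.96
Net pay: $17,280.00 − $3,227.96 = $14,052.04

$14,052.04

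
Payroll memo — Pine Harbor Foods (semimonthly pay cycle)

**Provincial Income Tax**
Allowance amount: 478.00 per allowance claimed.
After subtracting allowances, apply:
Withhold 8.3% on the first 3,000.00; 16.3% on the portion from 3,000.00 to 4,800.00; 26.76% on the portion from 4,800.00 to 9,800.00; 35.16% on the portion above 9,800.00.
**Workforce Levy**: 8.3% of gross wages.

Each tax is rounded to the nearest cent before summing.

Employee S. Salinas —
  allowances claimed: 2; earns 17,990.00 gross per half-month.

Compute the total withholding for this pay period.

Provincial Income Tax: taxable = 17,990.00 − 2×478.00 = 17,034.00
  1,880.40 + 35.16% × (17,034.00 − 9,800.00) = 1,880.40 + 35.16% × 7,234.00 = 4,423.87
Workforce Levy: 8.3% × 17,990.00 = 1,493.17
Total: 4,423.87 + 1,493.17 = 5,917.04

5,917.04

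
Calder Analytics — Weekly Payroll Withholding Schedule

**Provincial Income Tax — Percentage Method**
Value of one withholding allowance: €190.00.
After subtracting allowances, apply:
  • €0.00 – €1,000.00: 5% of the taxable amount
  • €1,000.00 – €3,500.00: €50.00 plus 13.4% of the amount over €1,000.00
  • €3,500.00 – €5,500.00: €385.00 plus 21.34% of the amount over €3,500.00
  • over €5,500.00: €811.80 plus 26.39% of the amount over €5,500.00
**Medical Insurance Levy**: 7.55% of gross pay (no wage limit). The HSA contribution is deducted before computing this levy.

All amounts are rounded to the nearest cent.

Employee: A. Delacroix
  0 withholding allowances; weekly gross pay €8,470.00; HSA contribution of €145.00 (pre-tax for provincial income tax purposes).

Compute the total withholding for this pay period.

Provincial Income Tax: taxable = €8,470.00 − €145.00 = €8,325.00
  €811.80 + 26.39% × (€8,325.00 − €5,500.00) = €811.80 + 26.39% × €2,825.00 = €1,557.32
Medical Insurance Levy: 7.55% × €8,325.00 = €628.54
Total: €1,557.32 + €628.54 = €2,185.86

€2,185.86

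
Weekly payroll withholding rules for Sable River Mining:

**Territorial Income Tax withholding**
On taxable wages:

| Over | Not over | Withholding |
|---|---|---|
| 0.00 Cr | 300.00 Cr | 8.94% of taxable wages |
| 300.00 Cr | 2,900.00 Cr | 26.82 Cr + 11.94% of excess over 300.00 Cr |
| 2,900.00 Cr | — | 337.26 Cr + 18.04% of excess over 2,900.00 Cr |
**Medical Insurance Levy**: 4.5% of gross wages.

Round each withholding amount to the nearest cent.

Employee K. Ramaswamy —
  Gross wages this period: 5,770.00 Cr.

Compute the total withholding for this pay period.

Territorial Income Tax: taxable = 5,770.00 Cr
  337.26 Cr + 18.04% × (5,770.00 Cr − 2,900.00 Cr) = 337.26 Cr + 18.04% × 2,870.00 Cr = 855.01 Cr
Medical Insurance Levy: 4.5% × 5,770.00 Cr = 259.65 Cr
Total: 855.01 Cr + 259.65 Cr = 1,114.66 Cr

1,114.66 Cr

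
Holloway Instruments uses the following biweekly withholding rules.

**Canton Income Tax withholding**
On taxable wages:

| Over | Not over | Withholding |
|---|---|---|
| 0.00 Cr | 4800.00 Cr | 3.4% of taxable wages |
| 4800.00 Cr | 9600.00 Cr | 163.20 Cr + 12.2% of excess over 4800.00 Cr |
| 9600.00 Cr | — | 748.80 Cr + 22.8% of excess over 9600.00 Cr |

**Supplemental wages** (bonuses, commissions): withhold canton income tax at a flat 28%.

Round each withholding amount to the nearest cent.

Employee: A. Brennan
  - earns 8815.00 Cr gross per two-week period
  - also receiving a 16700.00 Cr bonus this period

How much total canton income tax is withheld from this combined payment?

5329.03 Cr

Canton Income Tax: taxable = 8815.00 Cr
  163.20 Cr + 12.2% × (8815.00 Cr − 4800.00 Cr) = 163.20 Cr + 12.2% × 4015.00 Cr = 653.03 Cr
Supplemental (28% flat on bonus): 28% × 16700.00 Cr = 4676.00 Cr
Total canton income tax: 653.03 Cr + 4676.00 Cr = 5329.03 Cr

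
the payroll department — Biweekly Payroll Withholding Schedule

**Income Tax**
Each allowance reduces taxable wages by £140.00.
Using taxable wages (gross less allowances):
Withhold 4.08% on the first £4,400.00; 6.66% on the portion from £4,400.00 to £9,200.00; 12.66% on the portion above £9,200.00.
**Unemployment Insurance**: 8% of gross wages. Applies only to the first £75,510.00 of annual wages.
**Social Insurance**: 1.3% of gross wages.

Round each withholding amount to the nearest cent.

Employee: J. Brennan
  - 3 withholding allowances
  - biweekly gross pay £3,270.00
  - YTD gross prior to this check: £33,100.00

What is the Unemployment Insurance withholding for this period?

£261.60

Unemployment Insurance: 8% × £3,270.00 = £261.60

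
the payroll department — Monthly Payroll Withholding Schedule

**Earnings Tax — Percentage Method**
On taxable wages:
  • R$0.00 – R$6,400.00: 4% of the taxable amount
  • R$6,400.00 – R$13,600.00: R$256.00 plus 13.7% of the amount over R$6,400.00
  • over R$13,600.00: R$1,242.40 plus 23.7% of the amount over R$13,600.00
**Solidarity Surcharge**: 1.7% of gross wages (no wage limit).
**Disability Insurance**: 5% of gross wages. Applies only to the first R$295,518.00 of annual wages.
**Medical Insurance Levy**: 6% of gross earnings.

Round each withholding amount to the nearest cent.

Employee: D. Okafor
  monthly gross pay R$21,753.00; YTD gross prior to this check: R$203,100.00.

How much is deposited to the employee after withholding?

R$15,815.71

Earnings Tax: taxable = R$21,753.00
  R$1,242.40 + 23.7% × (R$21,753.00 − R$13,600.00) = R$1,242.40 + 23.7% × R$8,153.00 = R$3,174.66
Solidarity Surcharge: 1.7% × R$21,753.00 = R$369.80
Disability Insurance: 5% × R$21,753.00 = R$1,087.65
Medical Insurance Levy: 6% × R$21,753.00 = R$1,305.18
Total withheld: R$3,174.66 + R$369.80 + R$1,087.65 + R$1,305.18 = R$5,937.29
Net pay: R$21,753.00 − R$5,937.29 = R$15,815.71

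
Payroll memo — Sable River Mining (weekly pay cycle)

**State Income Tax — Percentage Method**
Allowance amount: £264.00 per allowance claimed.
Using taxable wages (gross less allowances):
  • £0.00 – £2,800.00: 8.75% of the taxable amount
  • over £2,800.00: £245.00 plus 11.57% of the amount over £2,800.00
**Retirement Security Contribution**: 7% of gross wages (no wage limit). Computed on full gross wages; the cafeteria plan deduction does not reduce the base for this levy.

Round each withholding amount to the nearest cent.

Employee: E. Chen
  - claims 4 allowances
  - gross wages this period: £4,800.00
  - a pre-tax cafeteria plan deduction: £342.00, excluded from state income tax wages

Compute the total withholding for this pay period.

£650.65

State Income Tax: taxable = £4,800.00 − £342.00 − 4×£264.00 = £3,402.00
  £245.00 + 11.57% × (£3,402.00 − £2,800.00) = £245.00 + 11.57% × £602.00 = £314.65
Retirement Security Contribution: 7% × £4,800.00 = £336.00
Total: £314.65 + £336.00 = £650.65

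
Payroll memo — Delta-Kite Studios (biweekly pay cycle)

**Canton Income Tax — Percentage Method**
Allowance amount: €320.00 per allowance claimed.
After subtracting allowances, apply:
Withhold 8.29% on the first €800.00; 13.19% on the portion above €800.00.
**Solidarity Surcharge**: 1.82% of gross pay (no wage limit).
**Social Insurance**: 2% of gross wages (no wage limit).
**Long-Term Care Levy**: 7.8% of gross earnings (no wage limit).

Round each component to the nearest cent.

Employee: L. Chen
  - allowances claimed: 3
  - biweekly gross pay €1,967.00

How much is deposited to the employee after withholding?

Canton Income Tax: taxable = €1,967.00 − 3×€320.00 = €1,007.00
  €66.32 + 13.19% × (€1,007.00 − €800.00) = €66.32 + 13.19% × €207.00 = €93.62
Solidarity Surcharge: 1.82% × €1,967.00 = €35.80
Social Insurance: 2% × €1,967.00 = €39.34
Long-Term Care Levy: 7.8% × €1,967.00 = €153.43
Total withheld: €93.62 + €35.80 + €39.34 + €153.43 = €322.19
Net pay: €1,967.00 − €322.19 = €1,644.81

€1,644.81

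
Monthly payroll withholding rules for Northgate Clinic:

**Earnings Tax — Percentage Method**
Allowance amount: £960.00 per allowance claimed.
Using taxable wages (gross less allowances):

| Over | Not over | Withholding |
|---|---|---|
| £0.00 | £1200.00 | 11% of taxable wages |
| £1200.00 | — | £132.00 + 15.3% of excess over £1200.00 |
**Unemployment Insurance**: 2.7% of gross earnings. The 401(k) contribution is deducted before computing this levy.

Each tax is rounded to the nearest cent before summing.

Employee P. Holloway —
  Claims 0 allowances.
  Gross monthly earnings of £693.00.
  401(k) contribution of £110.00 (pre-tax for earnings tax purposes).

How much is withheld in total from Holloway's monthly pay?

£79.87

Earnings Tax: taxable = £693.00 − £110.00 = £583.00
  11% × £583.00 = £64.13
Unemployment Insurance: 2.7% × £583.00 = £15.74
Total: £64.13 + £15.74 = £79.87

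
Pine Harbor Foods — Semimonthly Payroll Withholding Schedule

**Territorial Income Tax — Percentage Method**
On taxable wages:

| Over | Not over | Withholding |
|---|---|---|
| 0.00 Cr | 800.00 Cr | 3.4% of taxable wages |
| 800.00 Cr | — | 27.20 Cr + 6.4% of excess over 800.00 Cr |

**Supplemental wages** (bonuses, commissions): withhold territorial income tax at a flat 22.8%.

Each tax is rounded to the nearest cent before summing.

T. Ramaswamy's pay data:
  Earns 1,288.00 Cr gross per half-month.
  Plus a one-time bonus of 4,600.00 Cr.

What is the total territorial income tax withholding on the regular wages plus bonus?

1,107.23 Cr

Territorial Income Tax: taxable = 1,288.00 Cr
  27.20 Cr + 6.4% × (1,288.00 Cr − 800.00 Cr) = 27.20 Cr + 6.4% × 488.00 Cr = 58.43 Cr
Supplemental (22.8% flat on bonus): 22.8% × 4,600.00 Cr = 1,048.80 Cr
Total territorial income tax: 58.43 Cr + 1,048.80 Cr = 1,107.23 Cr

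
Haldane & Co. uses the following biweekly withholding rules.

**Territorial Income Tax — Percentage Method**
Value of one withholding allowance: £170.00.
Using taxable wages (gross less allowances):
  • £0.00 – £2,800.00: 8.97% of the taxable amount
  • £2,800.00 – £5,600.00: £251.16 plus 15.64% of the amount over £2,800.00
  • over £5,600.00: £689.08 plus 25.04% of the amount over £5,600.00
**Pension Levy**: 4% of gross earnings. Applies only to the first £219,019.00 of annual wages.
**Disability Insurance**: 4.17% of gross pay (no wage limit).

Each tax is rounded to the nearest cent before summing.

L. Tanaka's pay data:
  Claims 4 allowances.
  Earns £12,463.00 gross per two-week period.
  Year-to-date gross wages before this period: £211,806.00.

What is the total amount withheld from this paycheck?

£3,045.53

Territorial Income Tax: taxable = £12,463.00 − 4×£170.00 = £11,783.00
  £689.08 + 25.04% × (£11,783.00 − £5,600.00) = £689.08 + 25.04% × £6,183.00 = £2,237.30
Pension Levy: cap £219,019.00 − YTD £211,806.00 = £7,213.00 subject; 4% × £7,213.00 = £288.52
Disability Insurance: 4.17% × £12,463.00 = £519.71
Total: £2,237.30 + £288.52 + £519.71 = £3,045.53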